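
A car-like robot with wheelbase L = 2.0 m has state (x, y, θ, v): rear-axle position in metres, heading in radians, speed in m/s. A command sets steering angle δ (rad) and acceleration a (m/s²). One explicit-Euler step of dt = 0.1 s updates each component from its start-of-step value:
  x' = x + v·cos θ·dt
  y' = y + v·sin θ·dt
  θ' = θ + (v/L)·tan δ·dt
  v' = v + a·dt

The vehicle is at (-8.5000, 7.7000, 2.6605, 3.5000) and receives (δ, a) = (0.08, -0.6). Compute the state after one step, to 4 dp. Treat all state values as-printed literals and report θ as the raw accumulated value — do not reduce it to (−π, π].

(-8.8103, 7.8620, 2.6745, 3.4400)

x' = -8.5000 + 3.5000·cos(2.6605)·0.1 = -8.8103
y' = 7.7000 + 3.5000·sin(2.6605)·0.1 = 7.8620
θ' = 2.6605 + (3.5000/2.0)·tan(0.08)·0.1 = 2.6745
v' = 3.5000 − 0.6000·0.1 = 3.4400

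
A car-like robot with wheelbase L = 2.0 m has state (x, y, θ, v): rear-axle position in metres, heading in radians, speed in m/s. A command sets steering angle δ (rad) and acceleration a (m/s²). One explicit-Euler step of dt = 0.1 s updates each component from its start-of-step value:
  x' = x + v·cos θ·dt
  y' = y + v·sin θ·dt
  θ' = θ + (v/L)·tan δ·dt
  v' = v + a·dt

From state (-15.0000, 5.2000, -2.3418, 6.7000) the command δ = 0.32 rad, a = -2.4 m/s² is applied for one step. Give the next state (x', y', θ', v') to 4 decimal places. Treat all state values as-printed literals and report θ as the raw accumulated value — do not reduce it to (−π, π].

(-15.4669, 4.7195, -2.2308, 6.4600)

x' = -15.0000 + 6.7000·cos(-2.3418)·0.1 = -15.4669
y' = 5.2000 + 6.7000·sin(-2.3418)·0.1 = 4.7195
θ' = -2.3418 + (6.7000/2.0)·tan(0.32)·0.1 = -2.2308
v' = 6.7000 − 2.4000·0.1 = 6.4600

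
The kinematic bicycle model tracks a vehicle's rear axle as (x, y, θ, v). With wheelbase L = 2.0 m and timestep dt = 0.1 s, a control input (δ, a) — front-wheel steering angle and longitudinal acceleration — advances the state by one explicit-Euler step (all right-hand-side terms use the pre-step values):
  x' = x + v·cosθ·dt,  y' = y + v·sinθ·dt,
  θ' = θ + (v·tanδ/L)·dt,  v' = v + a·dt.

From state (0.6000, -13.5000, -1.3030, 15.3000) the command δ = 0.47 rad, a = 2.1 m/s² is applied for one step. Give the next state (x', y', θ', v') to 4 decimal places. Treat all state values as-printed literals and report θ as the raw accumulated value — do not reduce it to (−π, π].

(1.0048, -14.9755, -0.9144, 15.5100)

x' = 0.6000 + 15.3000·cos(-1.3030)·0.1 = 1.0048
y' = -13.5000 + 15.3000·sin(-1.3030)·0.1 = -14.9755
θ' = -1.3030 + (15.3000/2.0)·tan(0.47)·0.1 = -0.9144
v' = 15.3000 + 2.1000·0.1 = 15.5100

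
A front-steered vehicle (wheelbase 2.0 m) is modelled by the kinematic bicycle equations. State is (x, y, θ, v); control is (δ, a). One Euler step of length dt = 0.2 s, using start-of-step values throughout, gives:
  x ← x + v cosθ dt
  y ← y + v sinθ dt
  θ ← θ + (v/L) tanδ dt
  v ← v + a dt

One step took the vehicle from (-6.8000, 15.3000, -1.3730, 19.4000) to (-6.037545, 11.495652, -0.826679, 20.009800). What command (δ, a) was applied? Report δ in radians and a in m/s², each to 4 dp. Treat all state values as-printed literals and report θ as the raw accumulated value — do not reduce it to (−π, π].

a = (v'−v)/dt = (0.609800)/0.2 = 3.0490
Δθ = θ'−θ = 0.546321;  (v·dt/L) = 19.4000·0.2/2.0 = 1.940000
tan δ = Δθ·L/(v·dt) = 0.281609  →  δ = 0.2745

δ = 0.2745, a = 3.0490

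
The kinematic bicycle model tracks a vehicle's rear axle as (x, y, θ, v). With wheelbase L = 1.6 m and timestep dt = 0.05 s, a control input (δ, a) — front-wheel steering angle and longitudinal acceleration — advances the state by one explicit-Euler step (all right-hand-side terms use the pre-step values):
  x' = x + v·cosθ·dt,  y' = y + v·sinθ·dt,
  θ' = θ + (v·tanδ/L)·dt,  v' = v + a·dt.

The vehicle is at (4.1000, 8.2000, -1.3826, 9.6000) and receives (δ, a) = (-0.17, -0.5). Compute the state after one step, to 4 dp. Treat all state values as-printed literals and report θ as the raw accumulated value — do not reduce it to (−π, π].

x' = 4.1000 + 9.6000·cos(-1.3826)·0.05 = 4.1898
y' = 8.2000 + 9.6000·sin(-1.3826)·0.05 = 7.7285
θ' = -1.3826 + (9.6000/1.6)·tan(-0.17)·0.05 = -1.4341
v' = 9.6000 − 0.5000·0.05 = 9.5750

(4.1898, 7.7285, -1.4341, 9.5750)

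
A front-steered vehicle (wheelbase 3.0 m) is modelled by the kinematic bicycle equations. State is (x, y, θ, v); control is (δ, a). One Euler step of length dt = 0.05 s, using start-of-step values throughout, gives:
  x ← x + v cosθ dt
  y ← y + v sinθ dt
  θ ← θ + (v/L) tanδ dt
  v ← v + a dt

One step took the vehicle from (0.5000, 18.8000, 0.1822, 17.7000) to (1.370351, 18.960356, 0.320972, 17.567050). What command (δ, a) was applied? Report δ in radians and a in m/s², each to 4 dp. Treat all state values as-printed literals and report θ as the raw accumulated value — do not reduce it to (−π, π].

a = (v'−v)/dt = (-0.132950)/0.05 = -2.6590
Δθ = θ'−θ = 0.138772;  (v·dt/L) = 17.7000·0.05/3.0 = 0.295000
tan δ = Δθ·L/(v·dt) = 0.470414  →  δ = 0.4397

δ = 0.4397, a = -2.6590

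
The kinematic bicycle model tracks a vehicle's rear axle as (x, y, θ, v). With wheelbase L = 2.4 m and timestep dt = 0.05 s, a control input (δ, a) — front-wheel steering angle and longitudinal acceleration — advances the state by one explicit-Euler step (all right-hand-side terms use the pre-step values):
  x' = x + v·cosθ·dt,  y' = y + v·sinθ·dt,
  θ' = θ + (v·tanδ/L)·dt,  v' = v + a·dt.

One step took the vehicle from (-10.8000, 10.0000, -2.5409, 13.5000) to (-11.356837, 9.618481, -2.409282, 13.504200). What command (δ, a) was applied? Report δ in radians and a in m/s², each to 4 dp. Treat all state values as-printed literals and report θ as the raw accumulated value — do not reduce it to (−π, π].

δ = 0.4377, a = 0.0840

a = (v'−v)/dt = (0.004200)/0.05 = 0.0840
Δθ = θ'−θ = 0.131618;  (v·dt/L) = 13.5000·0.05/2.4 = 0.281250
tan δ = Δθ·L/(v·dt) = 0.467975  →  δ = 0.4377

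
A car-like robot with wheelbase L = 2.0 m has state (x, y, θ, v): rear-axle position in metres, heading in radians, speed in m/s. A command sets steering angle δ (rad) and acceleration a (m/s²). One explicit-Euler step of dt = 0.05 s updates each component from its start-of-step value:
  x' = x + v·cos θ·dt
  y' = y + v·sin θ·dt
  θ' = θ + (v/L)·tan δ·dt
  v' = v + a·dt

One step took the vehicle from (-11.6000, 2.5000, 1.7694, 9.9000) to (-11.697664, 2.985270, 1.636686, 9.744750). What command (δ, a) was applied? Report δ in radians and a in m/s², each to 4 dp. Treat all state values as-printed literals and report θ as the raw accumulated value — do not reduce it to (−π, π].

δ = -0.4922, a = -3.1050

a = (v'−v)/dt = (-0.155250)/0.05 = -3.1050
Δθ = θ'−θ = -0.132714;  (v·dt/L) = 9.9000·0.05/2.0 = 0.247500
tan δ = Δθ·L/(v·dt) = -0.536218  →  δ = -0.4922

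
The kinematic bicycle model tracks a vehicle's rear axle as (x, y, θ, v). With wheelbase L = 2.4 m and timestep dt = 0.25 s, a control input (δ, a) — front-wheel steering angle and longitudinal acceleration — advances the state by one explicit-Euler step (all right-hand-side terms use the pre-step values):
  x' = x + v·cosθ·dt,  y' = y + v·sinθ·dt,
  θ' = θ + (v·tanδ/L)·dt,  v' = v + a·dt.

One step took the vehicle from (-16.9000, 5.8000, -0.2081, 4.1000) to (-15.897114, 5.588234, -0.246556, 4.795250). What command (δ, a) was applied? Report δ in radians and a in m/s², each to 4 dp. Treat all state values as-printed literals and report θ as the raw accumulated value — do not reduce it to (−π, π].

δ = -0.0898, a = 2.7810

a = (v'−v)/dt = (0.695250)/0.25 = 2.7810
Δθ = θ'−θ = -0.038456;  (v·dt/L) = 4.1000·0.25/2.4 = 0.427083
tan δ = Δθ·L/(v·dt) = -0.090043  →  δ = -0.0898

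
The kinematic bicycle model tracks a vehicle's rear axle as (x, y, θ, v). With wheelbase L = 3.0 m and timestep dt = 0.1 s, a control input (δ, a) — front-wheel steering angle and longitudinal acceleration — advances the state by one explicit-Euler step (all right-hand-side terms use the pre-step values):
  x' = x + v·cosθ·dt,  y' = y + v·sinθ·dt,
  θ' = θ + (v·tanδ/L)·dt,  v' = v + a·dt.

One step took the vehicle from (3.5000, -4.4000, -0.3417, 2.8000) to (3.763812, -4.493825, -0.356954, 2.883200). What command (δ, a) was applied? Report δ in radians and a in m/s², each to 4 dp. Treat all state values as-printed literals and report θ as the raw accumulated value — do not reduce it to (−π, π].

a = (v'−v)/dt = (0.083200)/0.1 = 0.8320
Δθ = θ'−θ = -0.015254;  (v·dt/L) = 2.8000·0.1/3.0 = 0.093333
tan δ = Δθ·L/(v·dt) = -0.163436  →  δ = -0.1620

δ = -0.1620, a = 0.8320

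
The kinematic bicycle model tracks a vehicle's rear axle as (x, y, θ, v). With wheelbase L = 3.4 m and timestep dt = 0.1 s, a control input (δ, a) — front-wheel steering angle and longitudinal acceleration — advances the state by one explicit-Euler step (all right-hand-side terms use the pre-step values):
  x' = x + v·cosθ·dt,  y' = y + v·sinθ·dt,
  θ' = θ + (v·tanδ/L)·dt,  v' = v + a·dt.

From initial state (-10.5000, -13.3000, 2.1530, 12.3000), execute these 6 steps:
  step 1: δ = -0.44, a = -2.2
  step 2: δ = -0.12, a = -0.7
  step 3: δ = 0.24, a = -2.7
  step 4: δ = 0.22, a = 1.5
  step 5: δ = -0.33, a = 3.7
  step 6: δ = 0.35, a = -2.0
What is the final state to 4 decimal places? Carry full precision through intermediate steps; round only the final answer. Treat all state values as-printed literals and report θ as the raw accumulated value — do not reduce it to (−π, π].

after step 1 (δ=-0.44, a=-2.2): (-11.176335, -12.272639, 1.982688, 12.080000)
after step 2 (δ=-0.12, a=-0.7): (-11.659950, -11.165670, 1.939847, 12.010000)
after step 3 (δ=0.24, a=-2.7): (-12.093187, -10.045533, 2.026290, 11.740000)
after step 4 (δ=0.22, a=1.5): (-12.609636, -8.991229, 2.103504, 11.890000)
after step 5 (δ=-0.33, a=3.7): (-13.213491, -7.966983, 1.983721, 12.260000)
after step 6 (δ=0.35, a=-2.0): (-13.705473, -6.844027, 2.115346, 12.060000)

(-13.7055, -6.8440, 2.1153, 12.0600)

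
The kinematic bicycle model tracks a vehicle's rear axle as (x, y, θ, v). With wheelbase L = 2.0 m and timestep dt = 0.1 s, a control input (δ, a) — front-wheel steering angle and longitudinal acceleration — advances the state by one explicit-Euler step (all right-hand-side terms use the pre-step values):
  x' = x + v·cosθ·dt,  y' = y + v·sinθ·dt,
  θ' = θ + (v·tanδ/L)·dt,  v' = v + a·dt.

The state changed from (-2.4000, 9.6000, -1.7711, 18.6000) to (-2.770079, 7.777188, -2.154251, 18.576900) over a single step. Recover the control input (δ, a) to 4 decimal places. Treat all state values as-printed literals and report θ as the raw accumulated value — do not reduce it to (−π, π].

a = (v'−v)/dt = (-0.023100)/0.1 = -0.2310
Δθ = θ'−θ = -0.383151;  (v·dt/L) = 18.6000·0.1/2.0 = 0.930000
tan δ = Δθ·L/(v·dt) = -0.411990  →  δ = -0.3908

δ = -0.3908, a = -0.2310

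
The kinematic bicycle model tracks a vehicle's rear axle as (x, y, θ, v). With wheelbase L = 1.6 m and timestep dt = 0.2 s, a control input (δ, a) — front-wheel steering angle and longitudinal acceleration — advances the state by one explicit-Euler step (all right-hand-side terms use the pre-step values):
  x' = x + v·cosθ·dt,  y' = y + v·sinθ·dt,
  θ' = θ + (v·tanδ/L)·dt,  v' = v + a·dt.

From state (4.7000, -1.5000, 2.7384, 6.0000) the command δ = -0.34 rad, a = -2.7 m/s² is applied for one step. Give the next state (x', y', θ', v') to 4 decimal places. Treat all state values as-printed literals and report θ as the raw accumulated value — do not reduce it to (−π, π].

x' = 4.7000 + 6.0000·cos(2.7384)·0.2 = 3.5962
y' = -1.5000 + 6.0000·sin(2.7384)·0.2 = -1.0292
θ' = 2.7384 + (6.0000/1.6)·tan(-0.34)·0.2 = 2.4731
v' = 6.0000 − 2.7000·0.2 = 5.4600

(3.5962, -1.0292, 2.4731, 5.4600)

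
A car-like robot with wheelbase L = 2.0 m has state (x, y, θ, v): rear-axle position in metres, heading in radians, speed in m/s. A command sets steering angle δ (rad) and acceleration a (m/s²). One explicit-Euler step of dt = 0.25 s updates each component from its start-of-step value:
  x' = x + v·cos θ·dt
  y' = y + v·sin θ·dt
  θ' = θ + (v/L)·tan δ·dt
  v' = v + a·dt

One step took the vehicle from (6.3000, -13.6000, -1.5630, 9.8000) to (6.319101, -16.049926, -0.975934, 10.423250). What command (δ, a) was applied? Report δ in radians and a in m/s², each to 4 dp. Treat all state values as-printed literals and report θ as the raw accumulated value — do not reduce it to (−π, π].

δ = 0.4469, a = 2.4930

a = (v'−v)/dt = (0.623250)/0.25 = 2.4930
Δθ = θ'−θ = 0.587066;  (v·dt/L) = 9.8000·0.25/2.0 = 1.225000
tan δ = Δθ·L/(v·dt) = 0.479238  →  δ = 0.4469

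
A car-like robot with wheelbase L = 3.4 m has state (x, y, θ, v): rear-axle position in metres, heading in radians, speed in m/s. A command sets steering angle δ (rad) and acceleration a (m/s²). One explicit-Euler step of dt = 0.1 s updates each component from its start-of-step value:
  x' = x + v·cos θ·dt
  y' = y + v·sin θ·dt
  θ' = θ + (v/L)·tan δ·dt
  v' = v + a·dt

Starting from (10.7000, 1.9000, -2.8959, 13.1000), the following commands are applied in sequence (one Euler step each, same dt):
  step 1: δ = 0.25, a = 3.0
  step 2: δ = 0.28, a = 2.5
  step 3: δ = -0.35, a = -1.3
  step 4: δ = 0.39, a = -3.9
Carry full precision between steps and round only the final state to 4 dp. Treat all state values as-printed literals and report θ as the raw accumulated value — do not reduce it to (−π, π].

(5.6560, 0.1130, -2.6673, 13.1300)

after step 1 (δ=0.25, a=3.0): (9.429340, 1.581371, -2.797518, 13.400000)
after step 2 (δ=0.28, a=2.5): (8.167880, 1.129355, -2.684188, 13.650000)
after step 3 (δ=-0.35, a=-1.3): (6.943200, 0.526542, -2.830736, 13.520000)
after step 4 (δ=0.39, a=-3.9): (5.655999, 0.113000, -2.667281, 13.130000)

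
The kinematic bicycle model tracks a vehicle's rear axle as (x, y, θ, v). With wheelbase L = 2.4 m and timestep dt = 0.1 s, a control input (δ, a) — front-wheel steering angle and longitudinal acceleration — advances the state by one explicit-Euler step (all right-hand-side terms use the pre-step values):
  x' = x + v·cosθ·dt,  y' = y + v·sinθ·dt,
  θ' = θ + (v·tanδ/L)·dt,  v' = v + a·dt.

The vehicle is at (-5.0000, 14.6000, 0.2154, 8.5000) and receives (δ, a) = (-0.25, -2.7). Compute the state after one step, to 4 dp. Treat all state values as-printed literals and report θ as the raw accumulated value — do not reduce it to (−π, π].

(-4.1696, 14.7817, 0.1250, 8.2300)

x' = -5.0000 + 8.5000·cos(0.2154)·0.1 = -4.1696
y' = 14.6000 + 8.5000·sin(0.2154)·0.1 = 14.7817
θ' = 0.2154 + (8.5000/2.4)·tan(-0.25)·0.1 = 0.1250
v' = 8.5000 − 2.7000·0.1 = 8.2300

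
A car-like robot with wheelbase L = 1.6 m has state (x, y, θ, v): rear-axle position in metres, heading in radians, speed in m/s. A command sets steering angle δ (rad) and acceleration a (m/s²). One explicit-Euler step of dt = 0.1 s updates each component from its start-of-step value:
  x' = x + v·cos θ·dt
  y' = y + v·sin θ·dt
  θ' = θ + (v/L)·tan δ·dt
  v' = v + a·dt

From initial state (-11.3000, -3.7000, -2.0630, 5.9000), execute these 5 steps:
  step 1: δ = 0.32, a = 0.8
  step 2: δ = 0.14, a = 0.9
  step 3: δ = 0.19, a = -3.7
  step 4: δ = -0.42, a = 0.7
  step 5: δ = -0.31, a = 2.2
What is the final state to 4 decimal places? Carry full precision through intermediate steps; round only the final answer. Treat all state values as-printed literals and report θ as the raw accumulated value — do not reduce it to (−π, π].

(-12.3489, -6.4379, -2.0898, 5.9900)

after step 1 (δ=0.32, a=0.8): (-11.578816, -4.219963, -1.940800, 5.980000)
after step 2 (δ=0.14, a=0.9): (-11.795064, -4.777494, -1.888131, 6.070000)
after step 3 (δ=0.19, a=-3.7): (-11.984469, -5.354187, -1.815169, 5.700000)
after step 4 (δ=-0.42, a=0.7): (-12.122380, -5.907252, -1.974261, 5.770000)
after step 5 (δ=-0.31, a=2.2): (-12.348914, -6.437922, -2.089779, 5.990000)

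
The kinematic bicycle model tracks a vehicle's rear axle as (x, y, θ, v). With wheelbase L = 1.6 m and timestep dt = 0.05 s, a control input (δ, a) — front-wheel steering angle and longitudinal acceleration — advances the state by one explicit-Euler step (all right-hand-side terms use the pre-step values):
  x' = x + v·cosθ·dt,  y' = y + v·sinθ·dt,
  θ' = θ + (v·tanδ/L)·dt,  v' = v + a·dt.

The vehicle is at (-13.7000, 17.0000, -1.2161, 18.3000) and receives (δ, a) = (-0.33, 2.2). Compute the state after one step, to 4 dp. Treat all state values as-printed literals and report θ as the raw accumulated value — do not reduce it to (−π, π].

x' = -13.7000 + 18.3000·cos(-1.2161)·0.05 = -13.3822
y' = 17.0000 + 18.3000·sin(-1.2161)·0.05 = 16.1420
θ' = -1.2161 + (18.3000/1.6)·tan(-0.33)·0.05 = -1.4120
v' = 18.3000 + 2.2000·0.05 = 18.4100

(-13.3822, 16.1420, -1.4120, 18.4100)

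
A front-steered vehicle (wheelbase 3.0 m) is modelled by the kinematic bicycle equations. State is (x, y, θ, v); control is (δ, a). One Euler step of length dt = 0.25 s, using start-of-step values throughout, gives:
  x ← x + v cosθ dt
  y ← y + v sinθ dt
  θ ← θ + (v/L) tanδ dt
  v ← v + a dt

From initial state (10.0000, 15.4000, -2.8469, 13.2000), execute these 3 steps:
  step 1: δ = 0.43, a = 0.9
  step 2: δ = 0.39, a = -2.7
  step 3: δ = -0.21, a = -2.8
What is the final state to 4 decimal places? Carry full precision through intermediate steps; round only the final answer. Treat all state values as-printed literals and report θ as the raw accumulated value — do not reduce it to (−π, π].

after step 1 (δ=0.43, a=0.9): (6.842258, 14.441529, -2.342417, 13.425000)
after step 2 (δ=0.39, a=-2.7): (4.501953, 12.035831, -1.882549, 12.750000)
after step 3 (δ=-0.21, a=-2.8): (3.524259, 9.001977, -2.109013, 12.050000)

(3.5243, 9.0020, -2.1090, 12.0500)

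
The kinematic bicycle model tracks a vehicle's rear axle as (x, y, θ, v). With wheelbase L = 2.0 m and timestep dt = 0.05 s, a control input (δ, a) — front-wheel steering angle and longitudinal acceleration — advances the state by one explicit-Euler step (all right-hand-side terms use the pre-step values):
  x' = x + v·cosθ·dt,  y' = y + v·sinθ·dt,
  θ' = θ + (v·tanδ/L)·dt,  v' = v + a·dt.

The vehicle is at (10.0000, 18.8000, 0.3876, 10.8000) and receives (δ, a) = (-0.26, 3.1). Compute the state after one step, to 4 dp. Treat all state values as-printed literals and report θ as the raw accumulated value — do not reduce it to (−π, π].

x' = 10.0000 + 10.8000·cos(0.3876)·0.05 = 10.4999
y' = 18.8000 + 10.8000·sin(0.3876)·0.05 = 19.0041
θ' = 0.3876 + (10.8000/2.0)·tan(-0.26)·0.05 = 0.3158
v' = 10.8000 + 3.1000·0.05 = 10.9550

(10.4999, 19.0041, 0.3158, 10.9550)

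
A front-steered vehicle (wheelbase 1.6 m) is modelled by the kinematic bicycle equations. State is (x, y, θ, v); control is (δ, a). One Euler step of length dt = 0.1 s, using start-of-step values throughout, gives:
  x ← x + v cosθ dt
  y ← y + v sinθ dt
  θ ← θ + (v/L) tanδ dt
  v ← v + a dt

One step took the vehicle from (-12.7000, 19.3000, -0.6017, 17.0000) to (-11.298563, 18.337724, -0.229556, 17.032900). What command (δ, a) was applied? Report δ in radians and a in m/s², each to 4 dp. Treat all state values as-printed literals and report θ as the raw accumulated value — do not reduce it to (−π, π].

δ = 0.3369, a = 0.3290

a = (v'−v)/dt = (0.032900)/0.1 = 0.3290
Δθ = θ'−θ = 0.372144;  (v·dt/L) = 17.0000·0.1/1.6 = 1.062500
tan δ = Δθ·L/(v·dt) = 0.350253  →  δ = 0.3369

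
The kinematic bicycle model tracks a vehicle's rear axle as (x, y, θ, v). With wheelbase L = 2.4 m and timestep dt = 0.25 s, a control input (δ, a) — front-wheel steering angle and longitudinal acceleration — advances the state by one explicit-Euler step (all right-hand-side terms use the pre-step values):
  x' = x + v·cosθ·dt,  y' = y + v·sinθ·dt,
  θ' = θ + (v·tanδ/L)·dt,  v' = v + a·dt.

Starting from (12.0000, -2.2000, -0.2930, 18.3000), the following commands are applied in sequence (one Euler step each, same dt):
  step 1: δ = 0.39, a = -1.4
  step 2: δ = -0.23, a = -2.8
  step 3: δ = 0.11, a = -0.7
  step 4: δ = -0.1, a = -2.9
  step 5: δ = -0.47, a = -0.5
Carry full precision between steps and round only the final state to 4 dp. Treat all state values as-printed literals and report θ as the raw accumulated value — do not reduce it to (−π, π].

after step 1 (δ=0.39, a=-1.4): (16.380021, -3.521377, 0.490573, 17.950000)
after step 2 (δ=-0.23, a=-2.8): (20.338278, -1.407174, 0.052774, 17.250000)
after step 3 (δ=0.11, a=-0.7): (24.644774, -1.179691, 0.251231, 17.075000)
after step 4 (δ=-0.1, a=-2.9): (28.779516, -0.118493, 0.072772, 16.350000)
after step 5 (δ=-0.47, a=-0.5): (32.856197, 0.178699, -0.792358, 16.225000)

(32.8562, 0.1787, -0.7924, 16.2250)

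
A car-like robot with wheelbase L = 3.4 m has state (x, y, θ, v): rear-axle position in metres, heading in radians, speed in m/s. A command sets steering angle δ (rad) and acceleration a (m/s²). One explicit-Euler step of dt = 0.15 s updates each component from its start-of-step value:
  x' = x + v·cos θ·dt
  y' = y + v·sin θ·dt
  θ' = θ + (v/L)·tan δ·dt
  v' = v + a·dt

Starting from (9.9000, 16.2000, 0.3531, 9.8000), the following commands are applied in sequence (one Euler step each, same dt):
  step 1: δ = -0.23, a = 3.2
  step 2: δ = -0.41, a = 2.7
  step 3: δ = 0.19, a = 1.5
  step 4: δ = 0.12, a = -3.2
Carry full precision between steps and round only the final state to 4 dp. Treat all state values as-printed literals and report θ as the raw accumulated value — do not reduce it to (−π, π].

(15.9922, 17.4175, 0.2034, 10.4300)

after step 1 (δ=-0.23, a=3.2): (11.279309, 16.708338, 0.251867, 10.280000)
after step 2 (δ=-0.41, a=2.7): (12.772657, 17.092624, 0.054749, 10.685000)
after step 3 (δ=0.19, a=1.5): (14.373005, 17.180330, 0.145408, 10.910000)
after step 4 (δ=0.12, a=-3.2): (15.992235, 17.417453, 0.203446, 10.430000)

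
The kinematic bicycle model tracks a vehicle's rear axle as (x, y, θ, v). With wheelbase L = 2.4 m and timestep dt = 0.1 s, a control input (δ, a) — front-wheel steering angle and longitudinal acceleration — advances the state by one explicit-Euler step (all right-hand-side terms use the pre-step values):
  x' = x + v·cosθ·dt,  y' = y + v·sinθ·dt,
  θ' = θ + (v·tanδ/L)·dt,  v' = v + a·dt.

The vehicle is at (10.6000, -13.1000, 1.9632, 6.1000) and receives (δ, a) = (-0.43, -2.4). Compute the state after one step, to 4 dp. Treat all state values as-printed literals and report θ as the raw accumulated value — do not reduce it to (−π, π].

(10.3667, -12.5364, 1.8466, 5.8600)

x' = 10.6000 + 6.1000·cos(1.9632)·0.1 = 10.3667
y' = -13.1000 + 6.1000·sin(1.9632)·0.1 = -12.5364
θ' = 1.9632 + (6.1000/2.4)·tan(-0.43)·0.1 = 1.8466
v' = 6.1000 − 2.4000·0.1 = 5.8600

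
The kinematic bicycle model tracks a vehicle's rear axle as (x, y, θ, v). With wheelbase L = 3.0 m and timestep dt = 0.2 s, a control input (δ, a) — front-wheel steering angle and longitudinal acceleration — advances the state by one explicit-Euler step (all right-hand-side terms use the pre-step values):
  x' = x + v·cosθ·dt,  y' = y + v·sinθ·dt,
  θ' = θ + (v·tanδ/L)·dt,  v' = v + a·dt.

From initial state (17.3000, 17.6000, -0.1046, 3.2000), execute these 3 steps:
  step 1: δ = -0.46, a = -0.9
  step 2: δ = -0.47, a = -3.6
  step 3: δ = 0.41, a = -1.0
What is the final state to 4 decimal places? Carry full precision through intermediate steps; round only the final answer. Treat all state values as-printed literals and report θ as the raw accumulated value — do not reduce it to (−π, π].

after step 1 (δ=-0.46, a=-0.9): (17.936502, 17.533178, -0.210296, 3.020000)
after step 2 (δ=-0.47, a=-3.6): (18.527195, 17.407094, -0.312566, 2.300000)
after step 3 (δ=0.41, a=-1.0): (18.964907, 17.265643, -0.245923, 2.100000)

(18.9649, 17.2656, -0.2459, 2.1000)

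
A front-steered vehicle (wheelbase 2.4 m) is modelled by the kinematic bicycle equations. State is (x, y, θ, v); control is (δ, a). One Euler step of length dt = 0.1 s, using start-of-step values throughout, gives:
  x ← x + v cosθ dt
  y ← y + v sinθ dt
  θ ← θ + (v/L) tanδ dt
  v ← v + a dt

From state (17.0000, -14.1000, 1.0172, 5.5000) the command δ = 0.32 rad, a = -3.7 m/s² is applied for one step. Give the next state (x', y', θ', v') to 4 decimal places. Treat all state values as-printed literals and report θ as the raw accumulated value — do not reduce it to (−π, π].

(17.2892, -13.6321, 1.0931, 5.1300)

x' = 17.0000 + 5.5000·cos(1.0172)·0.1 = 17.2892
y' = -14.1000 + 5.5000·sin(1.0172)·0.1 = -13.6321
θ' = 1.0172 + (5.5000/2.4)·tan(0.32)·0.1 = 1.0931
v' = 5.5000 − 3.7000·0.1 = 5.1300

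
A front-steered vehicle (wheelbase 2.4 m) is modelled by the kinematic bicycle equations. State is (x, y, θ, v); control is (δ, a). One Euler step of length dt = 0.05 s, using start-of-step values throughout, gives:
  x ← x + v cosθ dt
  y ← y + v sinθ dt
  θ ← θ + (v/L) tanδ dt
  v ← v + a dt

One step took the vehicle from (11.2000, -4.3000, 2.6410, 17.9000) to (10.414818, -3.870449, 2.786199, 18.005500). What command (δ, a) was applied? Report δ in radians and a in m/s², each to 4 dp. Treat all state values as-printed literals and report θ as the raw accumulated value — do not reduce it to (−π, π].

δ = 0.3713, a = 2.1100

a = (v'−v)/dt = (0.105500)/0.05 = 2.1100
Δθ = θ'−θ = 0.145199;  (v·dt/L) = 17.9000·0.05/2.4 = 0.372917
tan δ = Δθ·L/(v·dt) = 0.389360  →  δ = 0.3713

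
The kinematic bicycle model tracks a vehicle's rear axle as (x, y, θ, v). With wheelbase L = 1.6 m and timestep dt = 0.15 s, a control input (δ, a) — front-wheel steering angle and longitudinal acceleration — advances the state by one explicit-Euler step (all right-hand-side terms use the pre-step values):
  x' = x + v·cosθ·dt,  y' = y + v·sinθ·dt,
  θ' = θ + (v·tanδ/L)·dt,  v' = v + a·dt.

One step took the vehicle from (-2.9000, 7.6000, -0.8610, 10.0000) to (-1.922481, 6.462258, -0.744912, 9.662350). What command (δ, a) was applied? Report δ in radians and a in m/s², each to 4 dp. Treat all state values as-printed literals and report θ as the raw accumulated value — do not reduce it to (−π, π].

δ = 0.1232, a = -2.2510

a = (v'−v)/dt = (-0.337650)/0.15 = -2.2510
Δθ = θ'−θ = 0.116088;  (v·dt/L) = 10.0000·0.15/1.6 = 0.937500
tan δ = Δθ·L/(v·dt) = 0.123827  →  δ = 0.1232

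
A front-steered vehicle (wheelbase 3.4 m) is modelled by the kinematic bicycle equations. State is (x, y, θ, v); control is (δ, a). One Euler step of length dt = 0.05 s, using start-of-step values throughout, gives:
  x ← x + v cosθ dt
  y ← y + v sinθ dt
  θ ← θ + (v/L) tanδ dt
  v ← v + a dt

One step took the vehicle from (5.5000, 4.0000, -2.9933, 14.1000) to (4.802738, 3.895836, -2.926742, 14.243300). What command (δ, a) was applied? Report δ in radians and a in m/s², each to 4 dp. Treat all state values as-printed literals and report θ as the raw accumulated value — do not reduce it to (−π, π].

δ = 0.3106, a = 2.8660

a = (v'−v)/dt = (0.143300)/0.05 = 2.8660
Δθ = θ'−θ = 0.066558;  (v·dt/L) = 14.1000·0.05/3.4 = 0.207353
tan δ = Δθ·L/(v·dt) = 0.320989  →  δ = 0.3106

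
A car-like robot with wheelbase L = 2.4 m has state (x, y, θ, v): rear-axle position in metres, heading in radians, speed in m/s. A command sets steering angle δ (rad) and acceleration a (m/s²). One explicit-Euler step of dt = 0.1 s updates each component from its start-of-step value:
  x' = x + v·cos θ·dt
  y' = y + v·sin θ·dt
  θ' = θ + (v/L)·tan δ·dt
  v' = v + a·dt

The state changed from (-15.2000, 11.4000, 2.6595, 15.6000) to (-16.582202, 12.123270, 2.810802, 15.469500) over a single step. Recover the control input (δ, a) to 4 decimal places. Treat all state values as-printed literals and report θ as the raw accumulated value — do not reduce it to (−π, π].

δ = 0.2287, a = -1.3050

a = (v'−v)/dt = (-0.130500)/0.1 = -1.3050
Δθ = θ'−θ = 0.151302;  (v·dt/L) = 15.6000·0.1/2.4 = 0.650000
tan δ = Δθ·L/(v·dt) = 0.232772  →  δ = 0.2287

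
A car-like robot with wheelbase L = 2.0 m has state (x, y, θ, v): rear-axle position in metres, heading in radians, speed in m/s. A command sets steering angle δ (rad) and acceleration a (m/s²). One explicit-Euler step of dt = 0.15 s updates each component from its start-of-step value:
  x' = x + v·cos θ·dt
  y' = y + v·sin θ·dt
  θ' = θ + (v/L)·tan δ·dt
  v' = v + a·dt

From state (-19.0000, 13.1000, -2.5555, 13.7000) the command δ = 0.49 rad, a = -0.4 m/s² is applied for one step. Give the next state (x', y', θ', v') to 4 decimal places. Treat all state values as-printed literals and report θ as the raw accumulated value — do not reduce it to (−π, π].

(-20.7120, 11.9634, -2.0074, 13.6400)

x' = -19.0000 + 13.7000·cos(-2.5555)·0.15 = -20.7120
y' = 13.1000 + 13.7000·sin(-2.5555)·0.15 = 11.9634
θ' = -2.5555 + (13.7000/2.0)·tan(0.49)·0.15 = -2.0074
v' = 13.7000 − 0.4000·0.15 = 13.6400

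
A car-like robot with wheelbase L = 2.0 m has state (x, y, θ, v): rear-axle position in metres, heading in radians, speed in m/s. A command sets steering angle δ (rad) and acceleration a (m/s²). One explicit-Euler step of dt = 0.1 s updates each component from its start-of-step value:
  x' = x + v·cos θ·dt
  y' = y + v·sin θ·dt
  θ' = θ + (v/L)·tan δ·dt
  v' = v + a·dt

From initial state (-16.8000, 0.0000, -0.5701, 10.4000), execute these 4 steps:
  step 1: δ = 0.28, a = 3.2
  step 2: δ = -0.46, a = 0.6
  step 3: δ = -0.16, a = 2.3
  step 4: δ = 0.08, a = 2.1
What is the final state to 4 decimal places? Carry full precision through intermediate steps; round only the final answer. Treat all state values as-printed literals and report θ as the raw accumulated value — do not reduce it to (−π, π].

after step 1 (δ=0.28, a=3.2): (-15.924479, -0.561305, -0.420572, 10.720000)
after step 2 (δ=-0.46, a=0.6): (-14.945898, -0.998984, -0.686132, 10.780000)
after step 3 (δ=-0.16, a=2.3): (-14.111847, -1.681950, -0.773116, 11.010000)
after step 4 (δ=0.08, a=2.1): (-13.323819, -2.450854, -0.728982, 11.220000)

(-13.3238, -2.4509, -0.7290, 11.2200)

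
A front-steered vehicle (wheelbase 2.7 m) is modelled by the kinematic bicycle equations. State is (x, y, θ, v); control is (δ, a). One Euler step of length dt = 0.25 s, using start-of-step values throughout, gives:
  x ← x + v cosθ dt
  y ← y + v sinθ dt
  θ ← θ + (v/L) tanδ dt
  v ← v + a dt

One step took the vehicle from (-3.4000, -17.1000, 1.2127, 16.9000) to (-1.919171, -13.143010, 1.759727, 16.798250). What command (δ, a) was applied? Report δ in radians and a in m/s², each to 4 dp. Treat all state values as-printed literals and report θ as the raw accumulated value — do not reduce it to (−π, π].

a = (v'−v)/dt = (-0.101750)/0.25 = -0.4070
Δθ = θ'−θ = 0.547027;  (v·dt/L) = 16.9000·0.25/2.7 = 1.564815
tan δ = Δθ·L/(v·dt) = 0.349579  →  δ = 0.3363

δ = 0.3363, a = -0.4070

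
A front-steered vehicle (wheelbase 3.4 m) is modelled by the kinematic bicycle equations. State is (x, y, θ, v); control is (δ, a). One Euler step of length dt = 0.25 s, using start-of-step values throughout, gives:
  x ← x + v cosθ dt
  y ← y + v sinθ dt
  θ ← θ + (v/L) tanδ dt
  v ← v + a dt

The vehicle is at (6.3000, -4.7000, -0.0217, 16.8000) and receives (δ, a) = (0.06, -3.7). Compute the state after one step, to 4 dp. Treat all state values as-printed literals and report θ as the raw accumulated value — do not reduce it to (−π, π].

(10.4990, -4.7911, 0.0525, 15.8750)

x' = 6.3000 + 16.8000·cos(-0.0217)·0.25 = 10.4990
y' = -4.7000 + 16.8000·sin(-0.0217)·0.25 = -4.7911
θ' = -0.0217 + (16.8000/3.4)·tan(0.06)·0.25 = 0.0525
v' = 16.8000 − 3.7000·0.25 = 15.8750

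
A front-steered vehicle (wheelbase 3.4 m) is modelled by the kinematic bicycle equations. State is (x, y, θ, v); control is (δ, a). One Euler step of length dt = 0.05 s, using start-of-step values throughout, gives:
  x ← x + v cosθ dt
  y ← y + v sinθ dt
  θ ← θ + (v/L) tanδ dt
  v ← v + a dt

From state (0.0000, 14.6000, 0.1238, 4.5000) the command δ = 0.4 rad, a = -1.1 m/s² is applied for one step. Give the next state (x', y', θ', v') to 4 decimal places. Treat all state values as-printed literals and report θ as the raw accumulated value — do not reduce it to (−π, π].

x' = 0.0000 + 4.5000·cos(0.1238)·0.05 = 0.2233
y' = 14.6000 + 4.5000·sin(0.1238)·0.05 = 14.6278
θ' = 0.1238 + (4.5000/3.4)·tan(0.4)·0.05 = 0.1518
v' = 4.5000 − 1.1000·0.05 = 4.4450

(0.2233, 14.6278, 0.1518, 4.4450)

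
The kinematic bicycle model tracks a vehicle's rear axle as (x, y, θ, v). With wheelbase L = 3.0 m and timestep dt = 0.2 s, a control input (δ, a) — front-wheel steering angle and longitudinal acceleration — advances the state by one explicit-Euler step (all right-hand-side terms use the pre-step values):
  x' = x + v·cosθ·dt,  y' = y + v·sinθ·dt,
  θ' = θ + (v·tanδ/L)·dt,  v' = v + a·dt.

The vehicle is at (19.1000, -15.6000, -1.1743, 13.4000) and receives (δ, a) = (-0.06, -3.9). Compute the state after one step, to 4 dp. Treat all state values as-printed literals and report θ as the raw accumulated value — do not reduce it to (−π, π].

(20.1350, -18.0721, -1.2280, 12.6200)

x' = 19.1000 + 13.4000·cos(-1.1743)·0.2 = 20.1350
y' = -15.6000 + 13.4000·sin(-1.1743)·0.2 = -18.0721
θ' = -1.1743 + (13.4000/3.0)·tan(-0.06)·0.2 = -1.2280
v' = 13.4000 − 3.9000·0.2 = 12.6200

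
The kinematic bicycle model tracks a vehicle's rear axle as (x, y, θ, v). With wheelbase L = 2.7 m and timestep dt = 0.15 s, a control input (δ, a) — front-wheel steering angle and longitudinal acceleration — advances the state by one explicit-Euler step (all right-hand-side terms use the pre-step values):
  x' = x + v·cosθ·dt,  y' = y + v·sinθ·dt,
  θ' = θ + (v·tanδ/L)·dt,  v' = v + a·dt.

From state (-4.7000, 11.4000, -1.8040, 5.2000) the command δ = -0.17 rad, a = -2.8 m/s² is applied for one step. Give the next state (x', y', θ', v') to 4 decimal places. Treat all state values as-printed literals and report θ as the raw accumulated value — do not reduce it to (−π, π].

(-4.8803, 10.6411, -1.8536, 4.7800)

x' = -4.7000 + 5.2000·cos(-1.8040)·0.15 = -4.8803
y' = 11.4000 + 5.2000·sin(-1.8040)·0.15 = 10.6411
θ' = -1.8040 + (5.2000/2.7)·tan(-0.17)·0.15 = -1.8536
v' = 5.2000 − 2.8000·0.15 = 4.7800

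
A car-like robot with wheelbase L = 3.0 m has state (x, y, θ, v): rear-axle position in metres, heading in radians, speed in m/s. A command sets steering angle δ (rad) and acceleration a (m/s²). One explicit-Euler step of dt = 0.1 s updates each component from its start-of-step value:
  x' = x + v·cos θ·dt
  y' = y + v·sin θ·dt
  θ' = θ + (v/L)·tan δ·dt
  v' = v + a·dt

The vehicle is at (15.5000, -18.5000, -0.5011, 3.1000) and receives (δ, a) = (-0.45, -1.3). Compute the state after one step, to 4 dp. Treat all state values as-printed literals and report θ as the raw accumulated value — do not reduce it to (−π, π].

x' = 15.5000 + 3.1000·cos(-0.5011)·0.1 = 15.7719
y' = -18.5000 + 3.1000·sin(-0.5011)·0.1 = -18.6489
θ' = -0.5011 + (3.1000/3.0)·tan(-0.45)·0.1 = -0.5510
v' = 3.1000 − 1.3000·0.1 = 2.9700

(15.7719, -18.6489, -0.5510, 2.9700)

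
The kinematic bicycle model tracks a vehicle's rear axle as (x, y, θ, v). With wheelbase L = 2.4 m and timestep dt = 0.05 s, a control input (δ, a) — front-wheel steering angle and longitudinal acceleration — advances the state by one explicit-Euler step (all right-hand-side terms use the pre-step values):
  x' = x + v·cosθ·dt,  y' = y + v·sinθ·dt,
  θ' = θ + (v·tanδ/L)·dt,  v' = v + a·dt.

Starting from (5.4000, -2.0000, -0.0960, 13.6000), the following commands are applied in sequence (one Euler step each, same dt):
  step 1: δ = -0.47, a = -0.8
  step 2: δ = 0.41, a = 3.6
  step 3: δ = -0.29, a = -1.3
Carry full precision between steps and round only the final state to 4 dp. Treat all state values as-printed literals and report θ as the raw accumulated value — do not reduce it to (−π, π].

(7.4177, -2.3066, -0.2026, 13.6750)

after step 1 (δ=-0.47, a=-0.8): (6.076869, -2.065180, -0.239924, 13.560000)
after step 2 (δ=0.41, a=3.6): (6.735448, -2.226292, -0.117140, 13.740000)
after step 3 (δ=-0.29, a=-1.3): (7.417740, -2.306583, -0.202561, 13.675000)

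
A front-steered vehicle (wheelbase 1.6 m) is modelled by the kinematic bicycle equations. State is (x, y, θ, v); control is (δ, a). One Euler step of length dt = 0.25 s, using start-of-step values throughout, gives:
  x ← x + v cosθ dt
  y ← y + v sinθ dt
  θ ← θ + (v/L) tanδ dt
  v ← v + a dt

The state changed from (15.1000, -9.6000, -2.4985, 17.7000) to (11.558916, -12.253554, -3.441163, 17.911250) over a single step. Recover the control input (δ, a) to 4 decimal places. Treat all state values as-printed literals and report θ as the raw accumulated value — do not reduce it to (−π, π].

δ = -0.3285, a = 0.8450

a = (v'−v)/dt = (0.211250)/0.25 = 0.8450
Δθ = θ'−θ = -0.942663;  (v·dt/L) = 17.7000·0.25/1.6 = 2.765625
tan δ = Δθ·L/(v·dt) = -0.340850  →  δ = -0.3285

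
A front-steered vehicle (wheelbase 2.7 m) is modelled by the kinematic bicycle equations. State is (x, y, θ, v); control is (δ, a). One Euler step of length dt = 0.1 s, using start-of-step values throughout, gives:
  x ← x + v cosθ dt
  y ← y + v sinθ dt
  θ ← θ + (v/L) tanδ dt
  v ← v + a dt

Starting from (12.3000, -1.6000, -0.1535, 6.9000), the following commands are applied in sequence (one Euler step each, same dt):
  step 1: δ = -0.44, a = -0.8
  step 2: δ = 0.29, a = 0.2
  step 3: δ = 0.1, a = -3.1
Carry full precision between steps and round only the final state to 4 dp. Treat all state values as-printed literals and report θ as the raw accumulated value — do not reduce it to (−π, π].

after step 1 (δ=-0.44, a=-0.8): (12.981887, -1.705500, -0.273811, 6.820000)
after step 2 (δ=0.29, a=0.2): (13.638481, -1.889914, -0.198434, 6.840000)
after step 3 (δ=0.1, a=-3.1): (14.309058, -2.024753, -0.173016, 6.530000)

(14.3091, -2.0248, -0.1730, 6.5300)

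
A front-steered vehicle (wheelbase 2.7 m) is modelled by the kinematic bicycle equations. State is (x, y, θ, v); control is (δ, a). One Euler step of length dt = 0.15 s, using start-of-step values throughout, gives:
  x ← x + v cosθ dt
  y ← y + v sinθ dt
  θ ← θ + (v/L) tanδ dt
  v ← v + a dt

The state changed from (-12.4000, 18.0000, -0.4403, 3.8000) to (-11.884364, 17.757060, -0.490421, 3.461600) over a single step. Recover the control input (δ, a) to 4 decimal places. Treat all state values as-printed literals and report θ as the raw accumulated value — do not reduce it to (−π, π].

δ = -0.2331, a = -2.2560

a = (v'−v)/dt = (-0.338400)/0.15 = -2.2560
Δθ = θ'−θ = -0.050121;  (v·dt/L) = 3.8000·0.15/2.7 = 0.211111
tan δ = Δθ·L/(v·dt) = -0.237415  →  δ = -0.2331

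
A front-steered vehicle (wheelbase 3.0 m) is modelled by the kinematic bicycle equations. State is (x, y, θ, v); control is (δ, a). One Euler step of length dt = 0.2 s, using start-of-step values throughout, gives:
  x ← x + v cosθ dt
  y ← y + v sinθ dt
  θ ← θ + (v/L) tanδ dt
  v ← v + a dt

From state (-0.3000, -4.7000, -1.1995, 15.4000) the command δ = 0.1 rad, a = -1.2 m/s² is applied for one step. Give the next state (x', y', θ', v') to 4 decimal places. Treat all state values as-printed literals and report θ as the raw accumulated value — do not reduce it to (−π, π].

(0.8175, -7.5701, -1.0965, 15.1600)

x' = -0.3000 + 15.4000·cos(-1.1995)·0.2 = 0.8175
y' = -4.7000 + 15.4000·sin(-1.1995)·0.2 = -7.5701
θ' = -1.1995 + (15.4000/3.0)·tan(0.1)·0.2 = -1.0965
v' = 15.4000 − 1.2000·0.2 = 15.1600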